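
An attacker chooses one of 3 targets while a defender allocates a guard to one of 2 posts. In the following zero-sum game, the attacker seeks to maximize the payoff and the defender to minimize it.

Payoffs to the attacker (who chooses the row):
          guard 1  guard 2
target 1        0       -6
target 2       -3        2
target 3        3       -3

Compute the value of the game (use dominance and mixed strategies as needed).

-3/11

Row target 1 is strictly dominated by row target 3, so the attacker never plays it.
The remaining 2×2 game on (target 2, target 3) × (guard 1, guard 2) has no saddle point. Let the attacker play target 2 with probability p; indifference gives −3p + 3(1−p) = 2p − 3(1−p), so p = 6/11.
Similarly the defender's optimal q on guard 1 is 5/11, and the value is -3·(5/11) + (2)·(6/11) = -3/11.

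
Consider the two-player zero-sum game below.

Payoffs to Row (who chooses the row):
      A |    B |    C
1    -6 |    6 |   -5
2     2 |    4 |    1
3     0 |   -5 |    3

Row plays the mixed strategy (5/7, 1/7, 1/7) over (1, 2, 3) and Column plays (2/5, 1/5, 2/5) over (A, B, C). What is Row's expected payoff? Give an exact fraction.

-69/35

Against (2/5, 1/5, 2/5), each row's expected payoff is 1: -16/5; 2: 2; 3: 1/5.
Taking the (5/7, 1/7, 1/7)-weighted average: (5/7)·(-16/5) + (1/7)·(2) + (1/7)·(1/5) = -69/35.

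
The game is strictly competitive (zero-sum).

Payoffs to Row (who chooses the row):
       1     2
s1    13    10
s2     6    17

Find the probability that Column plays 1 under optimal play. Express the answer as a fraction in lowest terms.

1/2

Row minima are 10 and 6, so Row's maximin is 10; column maxima are 13 and 17, so Column's minimax is 13. These differ, so the equilibrium is in mixed strategies.
Let Column play 1 with probability q. Row is indifferent when 13q + 10(1−q) = 6q + 17(1−q), giving q = 1/2.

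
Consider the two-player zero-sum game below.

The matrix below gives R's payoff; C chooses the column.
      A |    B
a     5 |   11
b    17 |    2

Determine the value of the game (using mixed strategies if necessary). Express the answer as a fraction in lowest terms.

59/7

Row minima are 5 and 2, so R's maximin is 5; column maxima are 17 and 11, so C's minimax is 11. These differ, so the equilibrium is in mixed strategies.
Let R play a with probability p. C is indifferent when 5p + 17(1−p) = 11p + 2(1−p), giving p = 5/7.
Let C play A with probability q. R is indifferent when 5q + 11(1−q) = 17q + 2(1−q), giving q = 3/7.
The value is 5·(3/7) + (11)·(4/7) = 59/7.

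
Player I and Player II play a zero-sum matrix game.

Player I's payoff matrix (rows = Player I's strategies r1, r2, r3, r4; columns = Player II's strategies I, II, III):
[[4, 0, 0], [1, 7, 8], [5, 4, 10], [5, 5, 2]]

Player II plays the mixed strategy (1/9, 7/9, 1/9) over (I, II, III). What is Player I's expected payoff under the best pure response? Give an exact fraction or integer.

58/9

r1: (4)·(1/9) + (0)·(7/9) + (0)·(1/9) = 4/9.
r2: (1)·(1/9) + (7)·(7/9) + (8)·(1/9) = 58/9.
r3: (5)·(1/9) + (4)·(7/9) + (10)·(1/9) = 43/9.
r4: (5)·(1/9) + (5)·(7/9) + (2)·(1/9) = 14/3.
The best pure response is r2 with expected payoff 58/9.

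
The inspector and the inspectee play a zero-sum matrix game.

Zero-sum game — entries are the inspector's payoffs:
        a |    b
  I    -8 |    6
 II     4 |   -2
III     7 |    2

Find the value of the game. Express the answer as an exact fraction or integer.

Row II is strictly dominated by row III, so the inspector never plays it.
The remaining 2×2 game on (I, III) × (a, b) has no saddle point. Let the inspector play I with probability p; indifference gives −8p + 7(1−p) = 6p + 2(1−p), so p = 5/19.
Similarly the inspectee's optimal q on a is 4/19, and the value is -8·(4/19) + (6)·(15/19) = 58/19.

58/19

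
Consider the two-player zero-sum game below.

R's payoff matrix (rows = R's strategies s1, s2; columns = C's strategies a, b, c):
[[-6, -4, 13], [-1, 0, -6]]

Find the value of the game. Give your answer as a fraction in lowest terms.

-49/24

Column b is strictly dominated by a for C (it gives R more in every row).
The remaining 2×2 game on (s1, s2) × (a, c) has no saddle point. Let R play s1 with probability p; indifference gives −6p − (1−p) = 13p − 6(1−p), so p = 5/24.
Similarly C's optimal q on a is 19/24, and the value is -6·(19/24) + (13)·(5/24) = -49/24.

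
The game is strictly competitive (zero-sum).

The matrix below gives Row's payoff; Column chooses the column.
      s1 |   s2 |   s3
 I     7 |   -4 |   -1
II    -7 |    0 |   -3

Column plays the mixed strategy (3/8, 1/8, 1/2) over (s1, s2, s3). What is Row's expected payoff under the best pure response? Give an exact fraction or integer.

13/8

I: (7)·(3/8) + (-4)·(1/8) + (-1)·(1/2) = 13/8.
II: (-7)·(3/8) + (0)·(1/8) + (-3)·(1/2) = -33/8.
The best pure response is I with expected payoff 13/8.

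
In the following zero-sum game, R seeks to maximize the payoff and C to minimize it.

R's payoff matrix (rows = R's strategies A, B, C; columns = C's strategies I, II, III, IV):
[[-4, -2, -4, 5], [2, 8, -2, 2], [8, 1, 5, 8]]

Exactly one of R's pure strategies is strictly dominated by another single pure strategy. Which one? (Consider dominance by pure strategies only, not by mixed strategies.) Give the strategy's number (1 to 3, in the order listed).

1

Compare A with C: 8 > -4, 1 > -2, 5 > -4, 8 > 5.
So C strictly dominates A for R; A is strictly dominated.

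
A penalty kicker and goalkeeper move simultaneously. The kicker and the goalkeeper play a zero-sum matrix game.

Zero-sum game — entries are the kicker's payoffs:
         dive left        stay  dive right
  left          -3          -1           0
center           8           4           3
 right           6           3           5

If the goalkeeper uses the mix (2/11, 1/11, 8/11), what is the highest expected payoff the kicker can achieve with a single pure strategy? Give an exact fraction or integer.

left: (-3)·(2/11) + (-1)·(1/11) + (0)·(8/11) = -7/11.
center: (8)·(2/11) + (4)·(1/11) + (3)·(8/11) = 4.
right: (6)·(2/11) + (3)·(1/11) + (5)·(8/11) = 5.
The best pure response is right with expected payoff 5.

5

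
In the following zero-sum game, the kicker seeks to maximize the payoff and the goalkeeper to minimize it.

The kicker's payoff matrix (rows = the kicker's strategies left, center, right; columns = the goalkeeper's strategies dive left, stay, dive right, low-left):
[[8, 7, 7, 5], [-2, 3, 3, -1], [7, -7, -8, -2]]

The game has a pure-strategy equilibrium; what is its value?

5

Row minima: 5, -2, -8 → the kicker's maximin is 5.
Column maxima: 8, 7, 7, 5 → the goalkeeper's minimax is 5.
They coincide at (left, low-left), so the value is 5.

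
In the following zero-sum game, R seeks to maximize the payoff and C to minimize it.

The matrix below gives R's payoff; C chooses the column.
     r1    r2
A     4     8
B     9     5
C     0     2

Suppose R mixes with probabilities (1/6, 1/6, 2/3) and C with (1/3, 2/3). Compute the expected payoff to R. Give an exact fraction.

55/18

Against (1/3, 2/3), each row's expected payoff is A: 20/3; B: 19/3; C: 4/3.
Taking the (1/6, 1/6, 2/3)-weighted average: (1/6)·(20/3) + (1/6)·(19/3) + (2/3)·(4/3) = 55/18.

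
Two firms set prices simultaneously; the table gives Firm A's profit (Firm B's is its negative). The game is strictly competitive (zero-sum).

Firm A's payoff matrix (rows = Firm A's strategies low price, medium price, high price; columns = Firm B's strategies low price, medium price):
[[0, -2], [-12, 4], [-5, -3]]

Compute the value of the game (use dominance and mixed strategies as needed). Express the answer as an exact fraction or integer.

Row high price is strictly dominated by row low price, so Firm A never plays it.
The remaining 2×2 game on (low price, medium price) × (low price, medium price) has no saddle point. Let Firm A play low price with probability p; indifference gives −12(1−p) = −2p + 4(1−p), so p = 8/9.
Similarly Firm B's optimal q on low price is 1/3, and the value is 0·(1/3) + (-2)·(2/3) = -4/3.

-4/3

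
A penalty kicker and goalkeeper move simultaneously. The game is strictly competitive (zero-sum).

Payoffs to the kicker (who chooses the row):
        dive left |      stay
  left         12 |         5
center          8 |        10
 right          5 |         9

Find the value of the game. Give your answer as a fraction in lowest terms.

Row right is strictly dominated by row center, so the kicker never plays it.
The remaining 2×2 game on (left, center) × (dive left, stay) has no saddle point. Let the kicker play left with probability p; indifference gives 12p + 8(1−p) = 5p + 10(1−p), so p = 2/9.
Similarly the goalkeeper's optimal q on dive left is 5/9, and the value is 12·(5/9) + (5)·(4/9) = 80/9.

80/9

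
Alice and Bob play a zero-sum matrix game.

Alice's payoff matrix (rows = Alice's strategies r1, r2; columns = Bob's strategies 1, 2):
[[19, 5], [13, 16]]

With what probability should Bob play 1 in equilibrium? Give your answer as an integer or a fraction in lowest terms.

11/17

Row minima are 5 and 13, so Alice's maximin is 13; column maxima are 19 and 16, so Bob's minimax is 16. These differ, so the equilibrium is in mixed strategies.
Let Bob play 1 with probability q. Alice is indifferent when 19q + 5(1−q) = 13q + 16(1−q), giving q = 11/17.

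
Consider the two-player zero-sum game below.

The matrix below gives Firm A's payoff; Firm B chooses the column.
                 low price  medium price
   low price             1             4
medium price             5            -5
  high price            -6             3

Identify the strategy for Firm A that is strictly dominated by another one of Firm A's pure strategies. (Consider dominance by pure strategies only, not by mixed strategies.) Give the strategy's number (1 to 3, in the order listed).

3

Compare high price with low price: 1 > -6, 4 > 3.
So low price strictly dominates high price for Firm A; high price is strictly dominated.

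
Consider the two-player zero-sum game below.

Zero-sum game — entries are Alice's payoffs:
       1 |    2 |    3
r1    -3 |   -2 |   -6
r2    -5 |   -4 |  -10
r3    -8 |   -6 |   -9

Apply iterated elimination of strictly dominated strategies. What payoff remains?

-6

Row r3 is strictly dominated by row r1 (-3>-8, -2>-6, -6>-9); eliminate r3.
Row r2 is strictly dominated by row r1 (-3>-5, -2>-4, -6>-10); eliminate r2.
Column 1 is strictly dominated by 3 for Bob (-6<-3); eliminate 1.
Column 2 is strictly dominated by 3 for Bob (-6<-2); eliminate 2.
Only (r1, 3) remains, with payoff -6.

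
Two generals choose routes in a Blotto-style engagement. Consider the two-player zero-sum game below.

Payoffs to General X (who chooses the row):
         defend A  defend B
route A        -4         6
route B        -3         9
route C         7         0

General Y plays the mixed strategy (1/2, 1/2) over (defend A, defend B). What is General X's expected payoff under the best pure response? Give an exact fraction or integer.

7/2

route A: (-4)·(1/2) + (6)·(1/2) = 1.
route B: (-3)·(1/2) + (9)·(1/2) = 3.
route C: (7)·(1/2) + (0)·(1/2) = 7/2.
The best pure response is route C with expected payoff 7/2.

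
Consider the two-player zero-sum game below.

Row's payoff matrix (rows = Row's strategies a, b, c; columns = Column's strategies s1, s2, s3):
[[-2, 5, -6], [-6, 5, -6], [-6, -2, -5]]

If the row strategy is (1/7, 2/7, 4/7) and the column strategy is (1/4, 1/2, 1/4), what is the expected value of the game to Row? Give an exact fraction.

Against (1/4, 1/2, 1/4), each row's expected payoff is a: 1/2; b: -1/2; c: -15/4.
Taking the (1/7, 2/7, 4/7)-weighted average: (1/7)·(1/2) + (2/7)·(-1/2) + (4/7)·(-15/4) = -31/14.

-31/14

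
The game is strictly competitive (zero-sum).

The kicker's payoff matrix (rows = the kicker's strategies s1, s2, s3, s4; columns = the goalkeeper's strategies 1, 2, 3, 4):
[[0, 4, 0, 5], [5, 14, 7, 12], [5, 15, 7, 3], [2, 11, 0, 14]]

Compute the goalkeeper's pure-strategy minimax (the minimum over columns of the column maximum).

5

The worst case (largest entry) in each column is 1: 5, 2: 15, 3: 7, 4: 14.
The best (smallest) of these is 5.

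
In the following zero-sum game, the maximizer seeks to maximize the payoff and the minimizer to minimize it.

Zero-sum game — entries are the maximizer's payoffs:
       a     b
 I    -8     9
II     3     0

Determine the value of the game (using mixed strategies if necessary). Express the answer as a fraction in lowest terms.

27/20

Row minima are -8 and 0, so the maximizer's maximin is 0; column maxima are 3 and 9, so the minimizer's minimax is 3. These differ, so the equilibrium is in mixed strategies.
Let the maximizer play I with probability p. The minimizer is indifferent when −8p + 3(1−p) = 9p, giving p = 3/20.
Let the minimizer play a with probability q. The maximizer is indifferent when −8q + 9(1−q) = 3q, giving q = 9/20.
The value is -8·(9/20) + (9)·(11/20) = 27/20.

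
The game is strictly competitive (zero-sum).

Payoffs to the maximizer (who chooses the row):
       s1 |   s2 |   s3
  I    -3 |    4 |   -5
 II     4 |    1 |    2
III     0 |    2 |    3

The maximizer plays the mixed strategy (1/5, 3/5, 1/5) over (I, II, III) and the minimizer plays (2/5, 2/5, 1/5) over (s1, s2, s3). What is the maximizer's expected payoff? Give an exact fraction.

Against (2/5, 2/5, 1/5), each row's expected payoff is I: -3/5; II: 12/5; III: 7/5.
Taking the (1/5, 3/5, 1/5)-weighted average: (1/5)·(-3/5) + (3/5)·(12/5) + (1/5)·(7/5) = 8/5.

8/5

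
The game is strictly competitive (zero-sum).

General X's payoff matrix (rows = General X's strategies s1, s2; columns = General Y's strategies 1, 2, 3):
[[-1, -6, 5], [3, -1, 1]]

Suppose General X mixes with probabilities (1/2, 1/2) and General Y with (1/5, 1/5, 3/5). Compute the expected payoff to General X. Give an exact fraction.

13/10

Against (1/5, 1/5, 3/5), each row's expected payoff is s1: 8/5; s2: 1.
Taking the (1/2, 1/2)-weighted average: (1/2)·(8/5) + (1/2)·(1) = 13/10.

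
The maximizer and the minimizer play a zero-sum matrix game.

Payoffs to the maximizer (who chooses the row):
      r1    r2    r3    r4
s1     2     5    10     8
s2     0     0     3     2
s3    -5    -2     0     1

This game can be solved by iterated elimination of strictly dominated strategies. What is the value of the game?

Column r4 is strictly dominated by r1 for the minimizer (2<8, 0<2, -5<1); eliminate r4.
Column r3 is strictly dominated by r1 for the minimizer (2<10, 0<3, -5<0); eliminate r3.
Row s3 is strictly dominated by row s1 (2>-5, 5>-2); eliminate s3.
Row s2 is strictly dominated by row s1 (2>0, 5>0); eliminate s2.
Column r2 is strictly dominated by r1 for the minimizer (2<5); eliminate r2.
Only (s1, r1) remains, with payoff 2.

2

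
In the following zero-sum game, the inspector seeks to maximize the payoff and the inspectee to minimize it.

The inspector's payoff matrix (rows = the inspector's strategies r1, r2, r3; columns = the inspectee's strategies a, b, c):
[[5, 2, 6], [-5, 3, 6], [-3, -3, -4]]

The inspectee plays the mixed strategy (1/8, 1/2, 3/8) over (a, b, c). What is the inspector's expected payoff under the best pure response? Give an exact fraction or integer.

r1: (5)·(1/8) + (2)·(1/2) + (6)·(3/8) = 31/8.
r2: (-5)·(1/8) + (3)·(1/2) + (6)·(3/8) = 25/8.
r3: (-3)·(1/8) + (-3)·(1/2) + (-4)·(3/8) = -27/8.
The best pure response is r1 with expected payoff 31/8.

31/8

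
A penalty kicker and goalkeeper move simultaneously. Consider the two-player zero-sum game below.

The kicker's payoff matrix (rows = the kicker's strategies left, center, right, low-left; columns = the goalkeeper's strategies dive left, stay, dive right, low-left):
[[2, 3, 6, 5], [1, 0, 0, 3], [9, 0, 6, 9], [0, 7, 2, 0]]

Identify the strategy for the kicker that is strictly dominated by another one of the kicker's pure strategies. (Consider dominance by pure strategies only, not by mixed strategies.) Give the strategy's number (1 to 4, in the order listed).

Compare center with left: 2 > 1, 3 > 0, 6 > 0, 5 > 3.
So left strictly dominates center for the kicker; center is strictly dominated.

2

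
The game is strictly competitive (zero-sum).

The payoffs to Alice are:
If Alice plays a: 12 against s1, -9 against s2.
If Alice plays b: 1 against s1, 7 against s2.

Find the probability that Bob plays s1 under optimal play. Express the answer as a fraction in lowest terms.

Row minima are -9 and 1, so Alice's maximin is 1; column maxima are 12 and 7, so Bob's minimax is 7. These differ, so the equilibrium is in mixed strategies.
Let Bob play s1 with probability q. Alice is indifferent when 12q − 9(1−q) = q + 7(1−q), giving q = 16/27.

16/27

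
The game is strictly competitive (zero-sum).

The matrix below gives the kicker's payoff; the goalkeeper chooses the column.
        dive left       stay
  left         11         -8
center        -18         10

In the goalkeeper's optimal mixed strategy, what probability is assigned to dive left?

18/47

Row minima are -8 and -18, so the kicker's maximin is -8; column maxima are 11 and 10, so the goalkeeper's minimax is 10. These differ, so the equilibrium is in mixed strategies.
Let the goalkeeper play dive left with probability q. The kicker is indifferent when 11q − 8(1−q) = −18q + 10(1−q), giving q = 18/47.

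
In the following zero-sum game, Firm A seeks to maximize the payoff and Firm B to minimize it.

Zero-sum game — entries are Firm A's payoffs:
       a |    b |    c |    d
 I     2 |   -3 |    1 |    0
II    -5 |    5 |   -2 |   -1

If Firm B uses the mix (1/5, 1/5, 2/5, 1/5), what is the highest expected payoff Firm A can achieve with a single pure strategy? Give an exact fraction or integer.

1/5

I: (2)·(1/5) + (-3)·(1/5) + (1)·(2/5) + (0)·(1/5) = 1/5.
II: (-5)·(1/5) + (5)·(1/5) + (-2)·(2/5) + (-1)·(1/5) = -1.
The best pure response is I with expected payoff 1/5.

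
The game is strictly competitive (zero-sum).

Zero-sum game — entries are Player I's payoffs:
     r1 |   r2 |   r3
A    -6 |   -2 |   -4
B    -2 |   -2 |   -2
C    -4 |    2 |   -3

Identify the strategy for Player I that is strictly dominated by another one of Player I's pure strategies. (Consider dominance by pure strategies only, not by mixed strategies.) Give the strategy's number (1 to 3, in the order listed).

Compare A with C: -4 > -6, 2 > -2, -3 > -4.
So C strictly dominates A for Player I; A is strictly dominated.

1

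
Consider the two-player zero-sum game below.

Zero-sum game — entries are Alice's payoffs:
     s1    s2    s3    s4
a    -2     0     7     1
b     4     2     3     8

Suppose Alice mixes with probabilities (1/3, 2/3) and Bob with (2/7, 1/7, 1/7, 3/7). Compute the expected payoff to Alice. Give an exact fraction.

Against (2/7, 1/7, 1/7, 3/7), each row's expected payoff is a: 6/7; b: 37/7.
Taking the (1/3, 2/3)-weighted average: (1/3)·(6/7) + (2/3)·(37/7) = 80/21.

80/21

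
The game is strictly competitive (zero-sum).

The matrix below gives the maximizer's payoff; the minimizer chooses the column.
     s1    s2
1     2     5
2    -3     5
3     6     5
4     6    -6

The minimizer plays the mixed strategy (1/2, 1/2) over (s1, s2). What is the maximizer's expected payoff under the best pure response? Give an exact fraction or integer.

1: (2)·(1/2) + (5)·(1/2) = 7/2.
2: (-3)·(1/2) + (5)·(1/2) = 1.
3: (6)·(1/2) + (5)·(1/2) = 11/2.
4: (6)·(1/2) + (-6)·(1/2) = 0.
The best pure response is 3 with expected payoff 11/2.

11/2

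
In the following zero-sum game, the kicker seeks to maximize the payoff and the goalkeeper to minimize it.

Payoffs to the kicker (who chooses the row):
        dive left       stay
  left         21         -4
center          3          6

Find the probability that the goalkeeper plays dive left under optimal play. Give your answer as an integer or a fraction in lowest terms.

5/14

Row minima are -4 and 3, so the kicker's maximin is 3; column maxima are 21 and 6, so the goalkeeper's minimax is 6. These differ, so the equilibrium is in mixed strategies.
Let the goalkeeper play dive left with probability q. The kicker is indifferent when 21q − 4(1−q) = 3q + 6(1−q), giving q = 5/14.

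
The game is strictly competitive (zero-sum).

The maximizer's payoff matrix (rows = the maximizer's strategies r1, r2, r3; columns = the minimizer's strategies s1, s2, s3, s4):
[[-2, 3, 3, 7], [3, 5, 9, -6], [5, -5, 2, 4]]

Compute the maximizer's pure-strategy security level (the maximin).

The worst-case payoff for each row is r1: -2, r2: -6, r3: -5.
The best of these is -2.

-2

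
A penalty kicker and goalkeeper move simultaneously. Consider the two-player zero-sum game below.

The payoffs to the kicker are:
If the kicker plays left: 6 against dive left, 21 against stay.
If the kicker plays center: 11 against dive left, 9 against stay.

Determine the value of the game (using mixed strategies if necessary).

Row minima are 6 and 9, so the kicker's maximin is 9; column maxima are 11 and 21, so the goalkeeper's minimax is 11. These differ, so the equilibrium is in mixed strategies.
Let the kicker play left with probability p. The goalkeeper is indifferent when 6p + 11(1−p) = 21p + 9(1−p), giving p = 2/17.
Let the goalkeeper play dive left with probability q. The kicker is indifferent when 6q + 21(1−q) = 11q + 9(1−q), giving q = 12/17.
The value is 6·(12/17) + (21)·(5/17) = 177/17.

177/17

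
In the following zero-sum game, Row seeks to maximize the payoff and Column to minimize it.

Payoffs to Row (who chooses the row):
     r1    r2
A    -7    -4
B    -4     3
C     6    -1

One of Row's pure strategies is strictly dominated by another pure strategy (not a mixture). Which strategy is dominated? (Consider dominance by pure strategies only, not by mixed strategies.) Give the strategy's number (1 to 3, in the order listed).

1

Compare A with B: -4 > -7, 3 > -4.
So B strictly dominates A for Row; A is strictly dominated.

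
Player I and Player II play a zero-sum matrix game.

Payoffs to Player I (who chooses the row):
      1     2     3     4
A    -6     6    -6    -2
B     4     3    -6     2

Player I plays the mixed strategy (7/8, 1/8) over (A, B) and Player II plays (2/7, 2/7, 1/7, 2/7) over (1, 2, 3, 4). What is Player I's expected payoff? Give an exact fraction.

-29/28

Against (2/7, 2/7, 1/7, 2/7), each row's expected payoff is A: -10/7; B: 12/7.
Taking the (7/8, 1/8)-weighted average: (7/8)·(-10/7) + (1/8)·(12/7) = -29/28.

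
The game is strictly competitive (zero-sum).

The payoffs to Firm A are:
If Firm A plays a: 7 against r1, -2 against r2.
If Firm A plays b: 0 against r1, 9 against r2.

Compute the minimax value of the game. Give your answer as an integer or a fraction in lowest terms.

Row minima are -2 and 0, so Firm A's maximin is 0; column maxima are 7 and 9, so Firm B's minimax is 7. These differ, so the equilibrium is in mixed strategies.
Let Firm A play a with probability p. Firm B is indifferent when 7p = −2p + 9(1−p), giving p = 1/2.
Let Firm B play r1 with probability q. Firm A is indifferent when 7q − 2(1−q) = 9(1−q), giving q = 11/18.
The value is 7·(11/18) + (-2)·(7/18) = 7/2.

7/2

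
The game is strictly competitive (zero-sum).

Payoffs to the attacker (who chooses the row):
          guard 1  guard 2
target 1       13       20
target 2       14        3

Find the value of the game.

Row minima are 13 and 3, so the attacker's maximin is 13; column maxima are 14 and 20, so the defender's minimax is 14. These differ, so the equilibrium is in mixed strategies.
Let the attacker play target 1 with probability p. The defender is indifferent when 13p + 14(1−p) = 20p + 3(1−p), giving p = 11/18.
Let the defender play guard 1 with probability q. The attacker is indifferent when 13q + 20(1−q) = 14q + 3(1−q), giving q = 17/18.
The value is 13·(17/18) + (20)·(1/18) = 241/18.

241/18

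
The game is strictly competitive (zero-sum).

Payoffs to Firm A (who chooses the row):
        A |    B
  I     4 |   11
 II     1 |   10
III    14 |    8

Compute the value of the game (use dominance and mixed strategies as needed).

122/13

Row II is strictly dominated by row I, so Firm A never plays it.
The remaining 2×2 game on (I, III) × (A, B) has no saddle point. Let Firm A play I with probability p; indifference gives 4p + 14(1−p) = 11p + 8(1−p), so p = 6/13.
Similarly Firm B's optimal q on A is 3/13, and the value is 4·(3/13) + (11)·(10/13) = 122/13.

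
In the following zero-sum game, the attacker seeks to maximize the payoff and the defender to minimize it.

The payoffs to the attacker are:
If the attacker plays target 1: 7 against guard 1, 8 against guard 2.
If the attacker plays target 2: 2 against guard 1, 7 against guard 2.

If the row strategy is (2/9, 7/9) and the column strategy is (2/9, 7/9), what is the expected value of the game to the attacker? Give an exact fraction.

511/81

Against (2/9, 7/9), each row's expected payoff is target 1: 70/9; target 2: 53/9.
Taking the (2/9, 7/9)-weighted average: (2/9)·(70/9) + (7/9)·(53/9) = 511/81.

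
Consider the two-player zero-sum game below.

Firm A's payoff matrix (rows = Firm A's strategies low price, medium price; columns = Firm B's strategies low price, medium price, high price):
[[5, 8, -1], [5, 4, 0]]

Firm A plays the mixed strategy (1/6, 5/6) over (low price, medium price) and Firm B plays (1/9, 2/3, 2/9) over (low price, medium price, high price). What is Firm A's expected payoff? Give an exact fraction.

98/27

Against (1/9, 2/3, 2/9), each row's expected payoff is low price: 17/3; medium price: 29/9.
Taking the (1/6, 5/6)-weighted average: (1/6)·(17/3) + (5/6)·(29/9) = 98/27.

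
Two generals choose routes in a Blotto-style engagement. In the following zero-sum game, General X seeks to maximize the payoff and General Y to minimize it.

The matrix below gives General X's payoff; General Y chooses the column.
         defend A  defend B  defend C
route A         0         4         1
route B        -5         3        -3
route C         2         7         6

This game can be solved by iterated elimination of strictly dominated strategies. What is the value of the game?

2

Row route A is strictly dominated by row route C (2>0, 7>4, 6>1); eliminate route A.
Column defend B is strictly dominated by defend A for General Y (-5<3, 2<7); eliminate defend B.
Column defend C is strictly dominated by defend A for General Y (-5<-3, 2<6); eliminate defend C.
Row route B is strictly dominated by row route C (2>-5); eliminate route B.
Only (route C, defend A) remains, with payoff 2.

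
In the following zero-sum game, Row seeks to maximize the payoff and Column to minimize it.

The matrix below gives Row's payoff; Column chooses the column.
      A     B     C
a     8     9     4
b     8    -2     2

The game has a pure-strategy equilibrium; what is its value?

Row minima: 4, -2 → Row's maximin is 4.
Column maxima: 8, 9, 4 → Column's minimax is 4.
They coincide at (a, C), so the value is 4.

4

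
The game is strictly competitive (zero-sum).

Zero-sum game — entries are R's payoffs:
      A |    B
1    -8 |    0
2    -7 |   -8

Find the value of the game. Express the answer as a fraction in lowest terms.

Row minima are -8 and -8, so R's maximin is -8; column maxima are -7 and 0, so C's minimax is -7. These differ, so the equilibrium is in mixed strategies.
Let R play 1 with probability p. C is indifferent when −8p − 7(1−p) = −8(1−p), giving p = 1/9.
Let C play A with probability q. R is indifferent when −8q = −7q − 8(1−q), giving q = 8/9.
The value is -8·(8/9) + (0)·(1/9) = -64/9.

-64/9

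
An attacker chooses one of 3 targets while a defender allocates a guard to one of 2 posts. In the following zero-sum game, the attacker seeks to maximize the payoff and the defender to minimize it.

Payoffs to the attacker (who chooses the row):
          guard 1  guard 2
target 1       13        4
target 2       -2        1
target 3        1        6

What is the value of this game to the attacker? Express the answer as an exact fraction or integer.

37/7

Row target 2 is strictly dominated by row target 3, so the attacker never plays it.
The remaining 2×2 game on (target 1, target 3) × (guard 1, guard 2) has no saddle point. Let the attacker play target 1 with probability p; indifference gives 13p + (1−p) = 4p + 6(1−p), so p = 5/14.
Similarly the defender's optimal q on guard 1 is 1/7, and the value is 13·(1/7) + (4)·(6/7) = 37/7.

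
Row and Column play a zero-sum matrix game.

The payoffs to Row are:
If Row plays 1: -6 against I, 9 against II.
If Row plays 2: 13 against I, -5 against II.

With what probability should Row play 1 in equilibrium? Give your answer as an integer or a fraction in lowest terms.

Row minima are -6 and -5, so Row's maximin is -5; column maxima are 13 and 9, so Column's minimax is 9. These differ, so the equilibrium is in mixed strategies.
Let Row play 1 with probability p. Column is indifferent when −6p + 13(1−p) = 9p − 5(1−p), giving p = 6/11.

6/11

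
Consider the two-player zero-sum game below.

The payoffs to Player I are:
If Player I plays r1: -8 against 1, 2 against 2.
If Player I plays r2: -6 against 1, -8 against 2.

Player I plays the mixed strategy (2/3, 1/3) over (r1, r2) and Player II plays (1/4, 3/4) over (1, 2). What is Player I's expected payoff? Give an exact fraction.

-17/6

Against (1/4, 3/4), each row's expected payoff is r1: -1/2; r2: -15/2.
Taking the (2/3, 1/3)-weighted average: (2/3)·(-1/2) + (1/3)·(-15/2) = -17/6.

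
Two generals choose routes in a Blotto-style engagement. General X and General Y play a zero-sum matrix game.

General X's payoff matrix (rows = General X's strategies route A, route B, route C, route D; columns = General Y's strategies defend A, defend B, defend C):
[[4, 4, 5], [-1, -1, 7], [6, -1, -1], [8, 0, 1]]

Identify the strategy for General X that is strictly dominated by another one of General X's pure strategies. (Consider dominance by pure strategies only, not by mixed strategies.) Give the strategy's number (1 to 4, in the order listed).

3

Compare route C with route D: 8 > 6, 0 > -1, 1 > -1.
So route D strictly dominates route C for General X; route C is strictly dominated.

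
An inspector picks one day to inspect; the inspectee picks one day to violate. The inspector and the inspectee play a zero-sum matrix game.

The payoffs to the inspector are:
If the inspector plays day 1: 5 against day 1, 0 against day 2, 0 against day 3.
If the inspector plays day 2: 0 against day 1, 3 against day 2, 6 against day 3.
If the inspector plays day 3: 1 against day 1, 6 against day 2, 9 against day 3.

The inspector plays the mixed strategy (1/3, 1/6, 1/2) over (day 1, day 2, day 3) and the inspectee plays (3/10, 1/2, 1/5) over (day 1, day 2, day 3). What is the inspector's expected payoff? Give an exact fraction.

Against (3/10, 1/2, 1/5), each row's expected payoff is day 1: 3/2; day 2: 27/10; day 3: 51/10.
Taking the (1/3, 1/6, 1/2)-weighted average: (1/3)·(3/2) + (1/6)·(27/10) + (1/2)·(51/10) = 7/2.

7/2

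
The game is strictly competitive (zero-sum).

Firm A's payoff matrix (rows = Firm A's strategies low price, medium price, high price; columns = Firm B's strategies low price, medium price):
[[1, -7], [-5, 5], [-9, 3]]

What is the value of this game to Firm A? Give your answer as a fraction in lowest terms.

-5/3

Row high price is strictly dominated by row medium price, so Firm A never plays it.
The remaining 2×2 game on (low price, medium price) × (low price, medium price) has no saddle point. Let Firm A play low price with probability p; indifference gives p − 5(1−p) = −7p + 5(1−p), so p = 5/9.
Similarly Firm B's optimal q on low price is 2/3, and the value is 1·(2/3) + (-7)·(1/3) = -5/3.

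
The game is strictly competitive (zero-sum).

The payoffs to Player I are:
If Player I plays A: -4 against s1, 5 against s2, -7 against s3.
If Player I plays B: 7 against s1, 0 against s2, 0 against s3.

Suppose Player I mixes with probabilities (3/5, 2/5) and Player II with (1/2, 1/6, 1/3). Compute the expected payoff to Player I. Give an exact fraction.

-7/10

Against (1/2, 1/6, 1/3), each row's expected payoff is A: -7/2; B: 7/2.
Taking the (3/5, 2/5)-weighted average: (3/5)·(-7/2) + (2/5)·(7/2) = -7/10.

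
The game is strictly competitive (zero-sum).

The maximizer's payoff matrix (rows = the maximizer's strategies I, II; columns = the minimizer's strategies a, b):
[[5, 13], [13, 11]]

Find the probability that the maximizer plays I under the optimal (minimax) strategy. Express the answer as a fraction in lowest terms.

Row minima are 5 and 11, so the maximizer's maximin is 11; column maxima are 13 and 13, so the minimizer's minimax is 13. These differ, so the equilibrium is in mixed strategies.
Let the maximizer play I with probability p. The minimizer is indifferent when 5p + 13(1−p) = 13p + 11(1−p), giving p = 1/5.

1/5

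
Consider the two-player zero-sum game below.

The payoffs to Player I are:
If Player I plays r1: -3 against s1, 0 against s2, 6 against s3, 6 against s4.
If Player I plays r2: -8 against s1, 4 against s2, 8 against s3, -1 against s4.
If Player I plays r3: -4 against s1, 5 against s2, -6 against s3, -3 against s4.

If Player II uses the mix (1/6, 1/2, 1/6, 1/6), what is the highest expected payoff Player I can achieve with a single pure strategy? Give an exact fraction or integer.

11/6

r1: (-3)·(1/6) + (0)·(1/2) + (6)·(1/6) + (6)·(1/6) = 3/2.
r2: (-8)·(1/6) + (4)·(1/2) + (8)·(1/6) + (-1)·(1/6) = 11/6.
r3: (-4)·(1/6) + (5)·(1/2) + (-6)·(1/6) + (-3)·(1/6) = 1/3.
The best pure response is r2 with expected payoff 11/6.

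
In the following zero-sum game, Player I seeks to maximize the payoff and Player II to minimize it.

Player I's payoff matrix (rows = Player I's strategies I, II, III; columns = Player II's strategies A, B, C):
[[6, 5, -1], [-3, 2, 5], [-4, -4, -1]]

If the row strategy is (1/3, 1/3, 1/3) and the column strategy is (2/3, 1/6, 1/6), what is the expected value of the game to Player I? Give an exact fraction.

Against (2/3, 1/6, 1/6), each row's expected payoff is I: 14/3; II: -5/6; III: -7/2.
Taking the (1/3, 1/3, 1/3)-weighted average: (1/3)·(14/3) + (1/3)·(-5/6) + (1/3)·(-7/2) = 1/9.

1/9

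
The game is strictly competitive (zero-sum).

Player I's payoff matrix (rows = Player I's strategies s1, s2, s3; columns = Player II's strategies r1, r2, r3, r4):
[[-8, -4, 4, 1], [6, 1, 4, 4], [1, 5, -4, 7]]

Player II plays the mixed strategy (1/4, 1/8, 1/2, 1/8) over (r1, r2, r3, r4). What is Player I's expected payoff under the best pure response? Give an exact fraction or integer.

33/8

s1: (-8)·(1/4) + (-4)·(1/8) + (4)·(1/2) + (1)·(1/8) = -3/8.
s2: (6)·(1/4) + (1)·(1/8) + (4)·(1/2) + (4)·(1/8) = 33/8.
s3: (1)·(1/4) + (5)·(1/8) + (-4)·(1/2) + (7)·(1/8) = -1/4.
The best pure response is s2 with expected payoff 33/8.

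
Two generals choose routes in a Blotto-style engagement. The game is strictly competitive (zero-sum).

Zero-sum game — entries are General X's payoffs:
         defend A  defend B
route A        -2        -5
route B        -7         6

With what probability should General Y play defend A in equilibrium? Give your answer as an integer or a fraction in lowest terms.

Row minima are -5 and -7, so General X's maximin is -5; column maxima are -2 and 6, so General Y's minimax is -2. These differ, so the equilibrium is in mixed strategies.
Let General Y play defend A with probability q. General X is indifferent when −2q − 5(1−q) = −7q + 6(1−q), giving q = 11/16.

11/16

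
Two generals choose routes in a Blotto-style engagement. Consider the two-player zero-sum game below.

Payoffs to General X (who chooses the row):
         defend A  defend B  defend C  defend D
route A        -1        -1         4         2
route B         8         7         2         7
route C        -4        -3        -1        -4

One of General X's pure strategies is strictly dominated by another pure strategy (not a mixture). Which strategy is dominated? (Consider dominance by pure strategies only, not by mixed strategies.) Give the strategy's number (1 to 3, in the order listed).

3

Compare route C with route A: -1 > -4, -1 > -3, 4 > -1, 2 > -4.
So route A strictly dominates route C for General X; route C is strictly dominated.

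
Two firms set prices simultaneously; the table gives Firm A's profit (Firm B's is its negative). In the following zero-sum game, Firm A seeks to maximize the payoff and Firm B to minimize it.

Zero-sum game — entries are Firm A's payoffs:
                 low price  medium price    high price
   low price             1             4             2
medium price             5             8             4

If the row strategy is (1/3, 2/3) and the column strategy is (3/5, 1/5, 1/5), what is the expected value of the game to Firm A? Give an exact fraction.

Against (3/5, 1/5, 1/5), each row's expected payoff is low price: 9/5; medium price: 27/5.
Taking the (1/3, 2/3)-weighted average: (1/3)·(9/5) + (2/3)·(27/5) = 21/5.

21/5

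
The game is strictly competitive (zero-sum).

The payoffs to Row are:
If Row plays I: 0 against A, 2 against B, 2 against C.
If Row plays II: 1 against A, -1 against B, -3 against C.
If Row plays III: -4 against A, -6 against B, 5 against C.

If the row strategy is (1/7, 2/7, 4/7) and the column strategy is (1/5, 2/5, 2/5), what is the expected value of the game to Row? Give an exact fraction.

Against (1/5, 2/5, 2/5), each row's expected payoff is I: 8/5; II: -7/5; III: -6/5.
Taking the (1/7, 2/7, 4/7)-weighted average: (1/7)·(8/5) + (2/7)·(-7/5) + (4/7)·(-6/5) = -6/7.

-6/7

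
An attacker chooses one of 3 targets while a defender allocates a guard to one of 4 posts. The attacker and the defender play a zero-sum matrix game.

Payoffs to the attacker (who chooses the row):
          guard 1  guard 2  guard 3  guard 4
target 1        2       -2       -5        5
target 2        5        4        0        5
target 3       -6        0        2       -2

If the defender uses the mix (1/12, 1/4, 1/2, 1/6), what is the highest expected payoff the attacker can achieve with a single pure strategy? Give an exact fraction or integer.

target 1: (2)·(1/12) + (-2)·(1/4) + (-5)·(1/2) + (5)·(1/6) = -2.
target 2: (5)·(1/12) + (4)·(1/4) + (0)·(1/2) + (5)·(1/6) = 9/4.
target 3: (-6)·(1/12) + (0)·(1/4) + (2)·(1/2) + (-2)·(1/6) = 1/6.
The best pure response is target 2 with expected payoff 9/4.

9/4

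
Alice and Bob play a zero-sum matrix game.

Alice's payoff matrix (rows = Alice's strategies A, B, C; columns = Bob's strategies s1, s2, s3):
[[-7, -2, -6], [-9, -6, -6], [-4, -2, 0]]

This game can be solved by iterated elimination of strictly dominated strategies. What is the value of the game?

-4

Column s2 is strictly dominated by s1 for Bob (-7<-2, -9<-6, -4<-2); eliminate s2.
Row B is strictly dominated by row C (-4>-9, 0>-6); eliminate B.
Column s3 is strictly dominated by s1 for Bob (-7<-6, -4<0); eliminate s3.
Row A is strictly dominated by row C (-4>-7); eliminate A.
Only (C, s1) remains, with payoff -4.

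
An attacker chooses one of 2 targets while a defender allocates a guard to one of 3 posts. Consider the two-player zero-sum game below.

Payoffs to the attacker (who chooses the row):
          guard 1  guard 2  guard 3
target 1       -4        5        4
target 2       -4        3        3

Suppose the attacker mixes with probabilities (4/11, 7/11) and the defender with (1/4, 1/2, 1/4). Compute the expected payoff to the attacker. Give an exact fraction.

Against (1/4, 1/2, 1/4), each row's expected payoff is target 1: 5/2; target 2: 5/4.
Taking the (4/11, 7/11)-weighted average: (4/11)·(5/2) + (7/11)·(5/4) = 75/44.

75/44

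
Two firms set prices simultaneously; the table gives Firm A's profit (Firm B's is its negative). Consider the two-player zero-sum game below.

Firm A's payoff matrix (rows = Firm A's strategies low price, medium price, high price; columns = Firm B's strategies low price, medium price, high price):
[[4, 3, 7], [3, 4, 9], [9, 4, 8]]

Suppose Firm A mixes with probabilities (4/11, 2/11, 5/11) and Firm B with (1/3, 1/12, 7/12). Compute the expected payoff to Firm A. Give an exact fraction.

Against (1/3, 1/12, 7/12), each row's expected payoff is low price: 17/3; medium price: 79/12; high price: 8.
Taking the (4/11, 2/11, 5/11)-weighted average: (4/11)·(17/3) + (2/11)·(79/12) + (5/11)·(8) = 455/66.

455/66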